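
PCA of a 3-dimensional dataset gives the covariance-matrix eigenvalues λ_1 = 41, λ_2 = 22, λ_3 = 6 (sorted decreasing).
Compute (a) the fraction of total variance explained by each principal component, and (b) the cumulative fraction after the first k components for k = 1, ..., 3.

Step 1 — total variance = trace(Sigma) = Σ λ_i = 41 + 22 + 6 = 69.

Step 2 — fraction explained by component i = λ_i / Σ λ:
  PC1: 41/69 = 0.5942
  PC2: 22/69 = 0.3188
  PC3: 6/69 = 0.087

Step 3 — cumulative fraction after k components = (λ_1 + ... + λ_k) / Σ λ:
  k = 1: 41/69 = 0.5942
  k = 2: (41 + 22)/69 = 63/69 = 0.913
  k = 3: (41 + 22 + 6)/69 = 69/69 = 1

Summary (fraction, with percent):

explained: PC1 0.5942 (59.42%), PC2 0.3188 (31.88%), PC3 0.087 (8.7%);  cumulative: 0.5942, 0.913, 1


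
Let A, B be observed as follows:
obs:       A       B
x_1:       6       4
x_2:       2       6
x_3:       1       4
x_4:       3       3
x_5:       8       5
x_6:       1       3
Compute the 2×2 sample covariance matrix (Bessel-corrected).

Step 1 — column means:
  mean(A) = (6 + 2 + 1 + 3 + 8 + 1) / 6 = 21/6 = 3.5
  mean(B) = (4 + 6 + 4 + 3 + 5 + 3) / 6 = 25/6 = 4.1667

Step 2 — sample covariance S[i,j] = (1/(n-1)) · Σ_k (x_{k,i} - mean_i) · (x_{k,j} - mean_j), with n-1 = 5.
  S[A,A] = ((2.5)·(2.5) + (-1.5)·(-1.5) + (-2.5)·(-2.5) + (-0.5)·(-0.5) + (4.5)·(4.5) + (-2.5)·(-2.5)) / 5 = 41.5/5 = 8.3
  S[A,B] = ((2.5)·(-0.1667) + (-1.5)·(1.8333) + (-2.5)·(-0.1667) + (-0.5)·(-1.1667) + (4.5)·(0.8333) + (-2.5)·(-1.1667)) / 5 = 4.5/5 = 0.9
  S[B,B] = ((-0.1667)·(-0.1667) + (1.8333)·(1.8333) + (-0.1667)·(-0.1667) + (-1.1667)·(-1.1667) + (0.8333)·(0.8333) + (-1.1667)·(-1.1667)) / 5 = 6.8333/5 = 1.3667

S is symmetric (S[j,i] = S[i,j]). Assembling:

S = [[8.3, 0.9],
 [0.9, 1.3667]]


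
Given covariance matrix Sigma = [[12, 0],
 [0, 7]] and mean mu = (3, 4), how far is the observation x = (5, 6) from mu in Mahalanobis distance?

Step 1 — centre the observation: (x - mu) = (2, 2).

Step 2 — invert Sigma. det(Sigma) = 12·7 - (0)² = 84.
  Sigma^{-1} = (1/det) · [[d, -b], [-b, a]] = [[0.0833, 0],
 [0, 0.1429]].

Step 3 — form the quadratic (x - mu)^T · Sigma^{-1} · (x - mu):
  Sigma^{-1} · (x - mu) = (0.1667, 0.2857).
  (x - mu)^T · [Sigma^{-1} · (x - mu)] = (2)·(0.1667) + (2)·(0.2857) = 0.9048.

Step 4 — take square root: d = √(0.9048) ≈ 0.9512.

d(x, mu) = √(0.9048) ≈ 0.9512


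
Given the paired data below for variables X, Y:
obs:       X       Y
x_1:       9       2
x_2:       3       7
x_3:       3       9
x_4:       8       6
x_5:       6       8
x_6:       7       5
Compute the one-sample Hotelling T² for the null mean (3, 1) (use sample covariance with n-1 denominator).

Step 1 — sample mean vector:
  mean(X) = (9 + 3 + 3 + 8 + 6 + 7) / 6 = 36/6 = 6
  mean(Y) = (2 + 7 + 9 + 6 + 8 + 5) / 6 = 37/6 = 6.1667
  x̄ = (6, 6.1667),  deviation x̄ - mu_0 = (6, 6.1667) - (3, 1) = (3, 5.1667).

Step 2 — sample covariance matrix, S[i,j] = (1/(n-1)) · Σ_k (x_{k,i} - mean_i) · (x_{k,j} - mean_j), divisor n-1 = 5:
  S[X,X] = ((3)·(3) + (-3)·(-3) + (-3)·(-3) + (2)·(2) + (0)·(0) + (1)·(1)) / 5 = 32/5 = 6.4
  S[X,Y] = ((3)·(-4.1667) + (-3)·(0.8333) + (-3)·(2.8333) + (2)·(-0.1667) + (0)·(1.8333) + (1)·(-1.1667)) / 5 = -25/5 = -5
  S[Y,Y] = ((-4.1667)·(-4.1667) + (0.8333)·(0.8333) + (2.8333)·(2.8333) + (-0.1667)·(-0.1667) + (1.8333)·(1.8333) + (-1.1667)·(-1.1667)) / 5 = 30.8333/5 = 6.1667
  S = [[6.4, -5],
 [-5, 6.1667]].

Step 3 — invert S. det(S) = 6.4·6.1667 - (-5)² = 14.4667.
  S^{-1} = (1/det) · [[d, -b], [-b, a]] = [[0.4263, 0.3456],
 [0.3456, 0.4424]].

Step 4 — quadratic form (x̄ - mu_0)^T · S^{-1} · (x̄ - mu_0):
  S^{-1} · (x̄ - mu_0) = (3.0645, 3.3226),
  (x̄ - mu_0)^T · [...] = (3)·(3.0645) + (5.1667)·(3.3226) = 26.3602.

Step 5 — scale by n: T² = 6 · 26.3602 = 158.1613.

T² ≈ 158.1613


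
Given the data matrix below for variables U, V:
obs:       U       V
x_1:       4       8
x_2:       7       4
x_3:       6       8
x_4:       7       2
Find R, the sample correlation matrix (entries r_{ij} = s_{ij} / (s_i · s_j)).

Step 1 — column means:
  mean(U) = (4 + 7 + 6 + 7) / 4 = 24/4 = 6
  mean(V) = (8 + 4 + 8 + 2) / 4 = 22/4 = 5.5

Step 2 — sample variances and covariances s[i,j] = (1/(n-1)) · Σ_k (x_{k,i} - mean_i) · (x_{k,j} - mean_j), with n-1 = 3:
  s[U,U] = ((-2)·(-2) + (1)·(1) + (0)·(0) + (1)·(1)) / 3 = 6/3 = 2
  s[U,V] = ((-2)·(2.5) + (1)·(-1.5) + (0)·(2.5) + (1)·(-3.5)) / 3 = -10/3 = -3.3333
  s[V,V] = ((2.5)·(2.5) + (-1.5)·(-1.5) + (2.5)·(2.5) + (-3.5)·(-3.5)) / 3 = 27/3 = 9
  Sample standard deviations s_i = √(s[i,i]):
  s(U) = √(2) = 1.4142
  s(V) = √(9) = 3

Step 3 — r_{ij} = s_{ij} / (s_i · s_j):
  r[U,U] = 1 (diagonal).
  r[U,V] = -3.3333 / (1.4142 · 3) = -3.3333 / 4.2426 = -0.7857
  r[V,V] = 1 (diagonal).

R is symmetric with unit diagonal. Assembling:

R = [[1, -0.7857],
 [-0.7857, 1]]


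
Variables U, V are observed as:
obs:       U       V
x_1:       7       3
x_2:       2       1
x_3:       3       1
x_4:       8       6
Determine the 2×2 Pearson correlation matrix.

Step 1 — column means:
  mean(U) = (7 + 2 + 3 + 8) / 4 = 20/4 = 5
  mean(V) = (3 + 1 + 1 + 6) / 4 = 11/4 = 2.75

Step 2 — sample variances and covariances s[i,j] = (1/(n-1)) · Σ_k (x_{k,i} - mean_i) · (x_{k,j} - mean_j), with n-1 = 3:
  s[U,U] = ((2)·(2) + (-3)·(-3) + (-2)·(-2) + (3)·(3)) / 3 = 26/3 = 8.6667
  s[U,V] = ((2)·(0.25) + (-3)·(-1.75) + (-2)·(-1.75) + (3)·(3.25)) / 3 = 19/3 = 6.3333
  s[V,V] = ((0.25)·(0.25) + (-1.75)·(-1.75) + (-1.75)·(-1.75) + (3.25)·(3.25)) / 3 = 16.75/3 = 5.5833
  Sample standard deviations s_i = √(s[i,i]):
  s(U) = √(8.6667) = 2.9439
  s(V) = √(5.5833) = 2.3629

Step 3 — r_{ij} = s_{ij} / (s_i · s_j):
  r[U,U] = 1 (diagonal).
  r[U,V] = 6.3333 / (2.9439 · 2.3629) = 6.3333 / 6.9562 = 0.9105
  r[V,V] = 1 (diagonal).

R is symmetric with unit diagonal. Assembling:

R = [[1, 0.9105],
 [0.9105, 1]]


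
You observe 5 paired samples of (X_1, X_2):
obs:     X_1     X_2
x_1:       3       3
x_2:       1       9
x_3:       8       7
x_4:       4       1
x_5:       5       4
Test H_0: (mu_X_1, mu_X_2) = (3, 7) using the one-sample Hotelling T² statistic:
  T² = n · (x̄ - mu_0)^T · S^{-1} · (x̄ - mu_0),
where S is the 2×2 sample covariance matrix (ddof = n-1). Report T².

Step 1 — sample mean vector:
  mean(X_1) = (3 + 1 + 8 + 4 + 5) / 5 = 21/5 = 4.2
  mean(X_2) = (3 + 9 + 7 + 1 + 4) / 5 = 24/5 = 4.8
  x̄ = (4.2, 4.8),  deviation x̄ - mu_0 = (4.2, 4.8) - (3, 7) = (1.2, -2.2).

Step 2 — sample covariance matrix, S[i,j] = (1/(n-1)) · Σ_k (x_{k,i} - mean_i) · (x_{k,j} - mean_j), divisor n-1 = 4:
  S[X_1,X_1] = ((-1.2)·(-1.2) + (-3.2)·(-3.2) + (3.8)·(3.8) + (-0.2)·(-0.2) + (0.8)·(0.8)) / 4 = 26.8/4 = 6.7
  S[X_1,X_2] = ((-1.2)·(-1.8) + (-3.2)·(4.2) + (3.8)·(2.2) + (-0.2)·(-3.8) + (0.8)·(-0.8)) / 4 = -2.8/4 = -0.7
  S[X_2,X_2] = ((-1.8)·(-1.8) + (4.2)·(4.2) + (2.2)·(2.2) + (-3.8)·(-3.8) + (-0.8)·(-0.8)) / 4 = 40.8/4 = 10.2
  S = [[6.7, -0.7],
 [-0.7, 10.2]].

Step 3 — invert S. det(S) = 6.7·10.2 - (-0.7)² = 67.85.
  S^{-1} = (1/det) · [[d, -b], [-b, a]] = [[0.1503, 0.0103],
 [0.0103, 0.0987]].

Step 4 — quadratic form (x̄ - mu_0)^T · S^{-1} · (x̄ - mu_0):
  S^{-1} · (x̄ - mu_0) = (0.1577, -0.2049),
  (x̄ - mu_0)^T · [...] = (1.2)·(0.1577) + (-2.2)·(-0.2049) = 0.6399.

Step 5 — scale by n: T² = 5 · 0.6399 = 3.1997.

T² ≈ 3.1997


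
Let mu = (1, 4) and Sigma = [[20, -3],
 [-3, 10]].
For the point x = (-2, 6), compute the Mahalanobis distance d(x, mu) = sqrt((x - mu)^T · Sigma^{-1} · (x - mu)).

Step 1 — centre the observation: (x - mu) = (-3, 2).

Step 2 — invert Sigma. det(Sigma) = 20·10 - (-3)² = 191.
  Sigma^{-1} = (1/det) · [[d, -b], [-b, a]] = [[0.0524, 0.0157],
 [0.0157, 0.1047]].

Step 3 — form the quadratic (x - mu)^T · Sigma^{-1} · (x - mu):
  Sigma^{-1} · (x - mu) = (-0.1257, 0.1623).
  (x - mu)^T · [Sigma^{-1} · (x - mu)] = (-3)·(-0.1257) + (2)·(0.1623) = 0.7016.

Step 4 — take square root: d = √(0.7016) ≈ 0.8376.

d(x, mu) = √(0.7016) ≈ 0.8376


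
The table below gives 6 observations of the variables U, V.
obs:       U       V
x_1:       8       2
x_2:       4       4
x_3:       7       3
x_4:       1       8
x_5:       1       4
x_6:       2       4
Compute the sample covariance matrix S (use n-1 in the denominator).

Step 1 — column means:
  mean(U) = (8 + 4 + 7 + 1 + 1 + 2) / 6 = 23/6 = 3.8333
  mean(V) = (2 + 4 + 3 + 8 + 4 + 4) / 6 = 25/6 = 4.1667

Step 2 — sample covariance S[i,j] = (1/(n-1)) · Σ_k (x_{k,i} - mean_i) · (x_{k,j} - mean_j), with n-1 = 5.
  S[U,U] = ((4.1667)·(4.1667) + (0.1667)·(0.1667) + (3.1667)·(3.1667) + (-2.8333)·(-2.8333) + (-2.8333)·(-2.8333) + (-1.8333)·(-1.8333)) / 5 = 46.8333/5 = 9.3667
  S[U,V] = ((4.1667)·(-2.1667) + (0.1667)·(-0.1667) + (3.1667)·(-1.1667) + (-2.8333)·(3.8333) + (-2.8333)·(-0.1667) + (-1.8333)·(-0.1667)) / 5 = -22.8333/5 = -4.5667
  S[V,V] = ((-2.1667)·(-2.1667) + (-0.1667)·(-0.1667) + (-1.1667)·(-1.1667) + (3.8333)·(3.8333) + (-0.1667)·(-0.1667) + (-0.1667)·(-0.1667)) / 5 = 20.8333/5 = 4.1667

S is symmetric (S[j,i] = S[i,j]). Assembling:

S = [[9.3667, -4.5667],
 [-4.5667, 4.1667]]


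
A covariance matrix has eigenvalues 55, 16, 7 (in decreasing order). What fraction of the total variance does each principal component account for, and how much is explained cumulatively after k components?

Step 1 — total variance = trace(Sigma) = Σ λ_i = 55 + 16 + 7 = 78.

Step 2 — fraction explained by component i = λ_i / Σ λ:
  PC1: 55/78 = 0.7051
  PC2: 16/78 = 0.2051
  PC3: 7/78 = 0.0897

Step 3 — cumulative fraction after k components = (λ_1 + ... + λ_k) / Σ λ:
  k = 1: 55/78 = 0.7051
  k = 2: (55 + 16)/78 = 71/78 = 0.9103
  k = 3: (55 + 16 + 7)/78 = 78/78 = 1

Summary (fraction, with percent):

explained: PC1 0.7051 (70.51%), PC2 0.2051 (20.51%), PC3 0.0897 (8.97%);  cumulative: 0.7051, 0.9103, 1


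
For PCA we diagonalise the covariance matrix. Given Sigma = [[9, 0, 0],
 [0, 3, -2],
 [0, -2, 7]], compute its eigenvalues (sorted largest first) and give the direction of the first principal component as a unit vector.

Step 1 — characteristic polynomial p(λ) = det(λI - Sigma) = λ³ - tr·λ² + c_1·λ - det, where tr = trace, c_1 = sum of the principal 2×2 minors, det = det(Sigma):
  tr = 9 + 3 + 7 = 19,
  c_1 = (9·3 - (0)²) + (9·7 - (0)²) + (3·7 - (-2)²) = 27 + 63 + 17 = 107,
  det = 9·(3·7 - (-2)²) - (0)·((0)·7 - (-2)·(0)) + (0)·((0)·(-2) - 3·(0)) = 9·(17) - (0)·(0) + (0)·(0) = 153.
  So p(λ) = λ³ - 19λ² + 107λ - 153.
Step 2 — look for an integer root (rational root theorem: any rational root is an integer divisor of 153). Testing λ = 9:
  p(9) = 729 - 1539 + 963 - 153 = 0  ✓
  Dividing out (λ - 9): p(λ) = (λ - 9)(λ² - 10λ + 17).
Step 3 — remaining eigenvalues from the quadratic λ² - 10λ + 17 = 0:
  Δ = 10² - 4·17 = 100 - 68 = 32,  λ = (10 ± √32)/2 = (10 ± 5.6569)/2 ≈ 7.8284 or 2.1716.
  Sorted: λ_1 = 9,  λ_2 = 7.8284,  λ_3 = 2.1716  (check: sum = 19 = tr ✓).

Step 4 — unit eigenvector for λ_1 = 9: v spans the null space of (Sigma - λ_1 I), whose rows are
  r_1 = (0, 0, 0),  r_2 = (0, -6, -2),  r_3 = (0, -2, -2).
  v is orthogonal to every row, so take v ∝ r_2 × r_3 = ((-6)·(-2) - (-2)·(-2), (-2)·(0) - (0)·(-2), (0)·(-2) - (-6)·(0)) = (8, 0, 0).
  Rescale (divide by 8): u = (1, 0, 0).
  ||u|| = √((1)² + (0)² + (0)²) = √(1) = 1,  v_1 = u/||u|| ≈ (1, 0, 0) (||v_1|| = 1).

λ_1 = 9,  λ_2 = 7.8284,  λ_3 = 2.1716;  v_1 ≈ (1, 0, 0)


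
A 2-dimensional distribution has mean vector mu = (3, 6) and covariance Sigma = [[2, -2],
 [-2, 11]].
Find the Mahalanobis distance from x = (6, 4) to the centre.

Step 1 — centre the observation: (x - mu) = (3, -2).

Step 2 — invert Sigma. det(Sigma) = 2·11 - (-2)² = 18.
  Sigma^{-1} = (1/det) · [[d, -b], [-b, a]] = [[0.6111, 0.1111],
 [0.1111, 0.1111]].

Step 3 — form the quadratic (x - mu)^T · Sigma^{-1} · (x - mu):
  Sigma^{-1} · (x - mu) = (1.6111, 0.1111).
  (x - mu)^T · [Sigma^{-1} · (x - mu)] = (3)·(1.6111) + (-2)·(0.1111) = 4.6111.

Step 4 — take square root: d = √(4.6111) ≈ 2.1473.

d(x, mu) = √(4.6111) ≈ 2.1473


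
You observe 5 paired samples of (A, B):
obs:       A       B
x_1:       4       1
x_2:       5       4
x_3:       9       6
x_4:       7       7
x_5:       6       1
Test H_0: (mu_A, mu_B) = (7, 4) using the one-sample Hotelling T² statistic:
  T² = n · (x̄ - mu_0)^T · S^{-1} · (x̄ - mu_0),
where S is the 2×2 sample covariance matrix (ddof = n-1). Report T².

Step 1 — sample mean vector:
  mean(A) = (4 + 5 + 9 + 7 + 6) / 5 = 31/5 = 6.2
  mean(B) = (1 + 4 + 6 + 7 + 1) / 5 = 19/5 = 3.8
  x̄ = (6.2, 3.8),  deviation x̄ - mu_0 = (6.2, 3.8) - (7, 4) = (-0.8, -0.2).

Step 2 — sample covariance matrix, S[i,j] = (1/(n-1)) · Σ_k (x_{k,i} - mean_i) · (x_{k,j} - mean_j), divisor n-1 = 4:
  S[A,A] = ((-2.2)·(-2.2) + (-1.2)·(-1.2) + (2.8)·(2.8) + (0.8)·(0.8) + (-0.2)·(-0.2)) / 4 = 14.8/4 = 3.7
  S[A,B] = ((-2.2)·(-2.8) + (-1.2)·(0.2) + (2.8)·(2.2) + (0.8)·(3.2) + (-0.2)·(-2.8)) / 4 = 15.2/4 = 3.8
  S[B,B] = ((-2.8)·(-2.8) + (0.2)·(0.2) + (2.2)·(2.2) + (3.2)·(3.2) + (-2.8)·(-2.8)) / 4 = 30.8/4 = 7.7
  S = [[3.7, 3.8],
 [3.8, 7.7]].

Step 3 — invert S. det(S) = 3.7·7.7 - (3.8)² = 14.05.
  S^{-1} = (1/det) · [[d, -b], [-b, a]] = [[0.548, -0.2705],
 [-0.2705, 0.2633]].

Step 4 — quadratic form (x̄ - mu_0)^T · S^{-1} · (x̄ - mu_0):
  S^{-1} · (x̄ - mu_0) = (-0.3843, 0.1637),
  (x̄ - mu_0)^T · [...] = (-0.8)·(-0.3843) + (-0.2)·(0.1637) = 0.2747.

Step 5 — scale by n: T² = 5 · 0.2747 = 1.3737.

T² ≈ 1.3737


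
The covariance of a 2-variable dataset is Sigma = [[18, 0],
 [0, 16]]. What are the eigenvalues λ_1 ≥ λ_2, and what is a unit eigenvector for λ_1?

Step 1 — characteristic polynomial of 2×2 Sigma:
  det(Sigma - λI) = λ² - trace · λ + det = 0.
  trace = 18 + 16 = 34, det = 18·16 - (0)² = 288.
Step 2 — discriminant:
  Δ = trace² - 4·det = 1156 - 1152 = 4.
Step 3 — eigenvalues:
  λ = (trace ± √Δ)/2 = (34 ± 2)/2,
  λ_1 = 18,  λ_2 = 16.

Step 4 — unit eigenvector for λ_1: Sigma is diagonal, so its eigenvectors are the coordinate axes. λ_1 = 18 is the diagonal entry on the first coordinate axis, hence
  v_1 = (1, 0) (||v_1|| = 1).

λ_1 = 18,  λ_2 = 16;  v_1 ≈ (1, 0)


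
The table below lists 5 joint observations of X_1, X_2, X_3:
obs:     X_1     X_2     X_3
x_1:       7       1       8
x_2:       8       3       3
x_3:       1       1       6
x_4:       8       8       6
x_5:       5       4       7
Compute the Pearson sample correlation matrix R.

Step 1 — column means:
  mean(X_1) = (7 + 8 + 1 + 8 + 5) / 5 = 29/5 = 5.8
  mean(X_2) = (1 + 3 + 1 + 8 + 4) / 5 = 17/5 = 3.4
  mean(X_3) = (8 + 3 + 6 + 6 + 7) / 5 = 30/5 = 6

Step 2 — sample variances and covariances s[i,j] = (1/(n-1)) · Σ_k (x_{k,i} - mean_i) · (x_{k,j} - mean_j), with n-1 = 4:
  s[X_1,X_1] = ((1.2)·(1.2) + (2.2)·(2.2) + (-4.8)·(-4.8) + (2.2)·(2.2) + (-0.8)·(-0.8)) / 4 = 34.8/4 = 8.7
  s[X_1,X_2] = ((1.2)·(-2.4) + (2.2)·(-0.4) + (-4.8)·(-2.4) + (2.2)·(4.6) + (-0.8)·(0.6)) / 4 = 17.4/4 = 4.35
  s[X_1,X_3] = ((1.2)·(2) + (2.2)·(-3) + (-4.8)·(0) + (2.2)·(0) + (-0.8)·(1)) / 4 = -5/4 = -1.25
  s[X_2,X_2] = ((-2.4)·(-2.4) + (-0.4)·(-0.4) + (-2.4)·(-2.4) + (4.6)·(4.6) + (0.6)·(0.6)) / 4 = 33.2/4 = 8.3
  s[X_2,X_3] = ((-2.4)·(2) + (-0.4)·(-3) + (-2.4)·(0) + (4.6)·(0) + (0.6)·(1)) / 4 = -3/4 = -0.75
  s[X_3,X_3] = ((2)·(2) + (-3)·(-3) + (0)·(0) + (0)·(0) + (1)·(1)) / 4 = 14/4 = 3.5
  Sample standard deviations s_i = √(s[i,i]):
  s(X_1) = √(8.7) = 2.9496
  s(X_2) = √(8.3) = 2.881
  s(X_3) = √(3.5) = 1.8708

Step 3 — r_{ij} = s_{ij} / (s_i · s_j):
  r[X_1,X_1] = 1 (diagonal).
  r[X_1,X_2] = 4.35 / (2.9496 · 2.881) = 4.35 / 8.4976 = 0.5119
  r[X_1,X_3] = -1.25 / (2.9496 · 1.8708) = -1.25 / 5.5182 = -0.2265
  r[X_2,X_2] = 1 (diagonal).
  r[X_2,X_3] = -0.75 / (2.881 · 1.8708) = -0.75 / 5.3898 = -0.1392
  r[X_3,X_3] = 1 (diagonal).

R is symmetric with unit diagonal. Assembling:

R = [[1, 0.5119, -0.2265],
 [0.5119, 1, -0.1392],
 [-0.2265, -0.1392, 1]]


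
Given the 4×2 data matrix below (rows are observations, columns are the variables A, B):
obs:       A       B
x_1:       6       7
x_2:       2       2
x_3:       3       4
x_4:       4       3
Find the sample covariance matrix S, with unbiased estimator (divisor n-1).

Step 1 — column means:
  mean(A) = (6 + 2 + 3 + 4) / 4 = 15/4 = 3.75
  mean(B) = (7 + 2 + 4 + 3) / 4 = 16/4 = 4

Step 2 — sample covariance S[i,j] = (1/(n-1)) · Σ_k (x_{k,i} - mean_i) · (x_{k,j} - mean_j), with n-1 = 3.
  S[A,A] = ((2.25)·(2.25) + (-1.75)·(-1.75) + (-0.75)·(-0.75) + (0.25)·(0.25)) / 3 = 8.75/3 = 2.9167
  S[A,B] = ((2.25)·(3) + (-1.75)·(-2) + (-0.75)·(0) + (0.25)·(-1)) / 3 = 10/3 = 3.3333
  S[B,B] = ((3)·(3) + (-2)·(-2) + (0)·(0) + (-1)·(-1)) / 3 = 14/3 = 4.6667

S is symmetric (S[j,i] = S[i,j]). Assembling:

S = [[2.9167, 3.3333],
 [3.3333, 4.6667]]


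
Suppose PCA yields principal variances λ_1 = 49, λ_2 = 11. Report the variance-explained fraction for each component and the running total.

Step 1 — total variance = trace(Sigma) = Σ λ_i = 49 + 11 = 60.

Step 2 — fraction explained by component i = λ_i / Σ λ:
  PC1: 49/60 = 0.8167
  PC2: 11/60 = 0.1833

Step 3 — cumulative fraction after k components = (λ_1 + ... + λ_k) / Σ λ:
  k = 1: 49/60 = 0.8167
  k = 2: (49 + 11)/60 = 60/60 = 1

Summary (fraction, with percent):

explained: PC1 0.8167 (81.67%), PC2 0.1833 (18.33%);  cumulative: 0.8167, 1


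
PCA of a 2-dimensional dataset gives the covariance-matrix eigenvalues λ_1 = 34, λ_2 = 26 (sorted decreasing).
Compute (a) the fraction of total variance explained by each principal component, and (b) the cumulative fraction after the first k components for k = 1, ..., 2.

Step 1 — total variance = trace(Sigma) = Σ λ_i = 34 + 26 = 60.

Step 2 — fraction explained by component i = λ_i / Σ λ:
  PC1: 34/60 = 0.5667
  PC2: 26/60 = 0.4333

Step 3 — cumulative fraction after k components = (λ_1 + ... + λ_k) / Σ λ:
  k = 1: 34/60 = 0.5667
  k = 2: (34 + 26)/60 = 60/60 = 1

Summary (fraction, with percent):

explained: PC1 0.5667 (56.67%), PC2 0.4333 (43.33%);  cumulative: 0.5667, 1


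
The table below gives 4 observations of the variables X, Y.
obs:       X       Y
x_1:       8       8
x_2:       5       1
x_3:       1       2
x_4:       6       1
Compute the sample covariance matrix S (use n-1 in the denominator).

Step 1 — column means:
  mean(X) = (8 + 5 + 1 + 6) / 4 = 20/4 = 5
  mean(Y) = (8 + 1 + 2 + 1) / 4 = 12/4 = 3

Step 2 — sample covariance S[i,j] = (1/(n-1)) · Σ_k (x_{k,i} - mean_i) · (x_{k,j} - mean_j), with n-1 = 3.
  S[X,X] = ((3)·(3) + (0)·(0) + (-4)·(-4) + (1)·(1)) / 3 = 26/3 = 8.6667
  S[X,Y] = ((3)·(5) + (0)·(-2) + (-4)·(-1) + (1)·(-2)) / 3 = 17/3 = 5.6667
  S[Y,Y] = ((5)·(5) + (-2)·(-2) + (-1)·(-1) + (-2)·(-2)) / 3 = 34/3 = 11.3333

S is symmetric (S[j,i] = S[i,j]). Assembling:

S = [[8.6667, 5.6667],
 [5.6667, 11.3333]]


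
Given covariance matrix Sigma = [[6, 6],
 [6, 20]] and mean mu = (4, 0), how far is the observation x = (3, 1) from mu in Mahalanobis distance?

Step 1 — centre the observation: (x - mu) = (-1, 1).

Step 2 — invert Sigma. det(Sigma) = 6·20 - (6)² = 84.
  Sigma^{-1} = (1/det) · [[d, -b], [-b, a]] = [[0.2381, -0.0714],
 [-0.0714, 0.0714]].

Step 3 — form the quadratic (x - mu)^T · Sigma^{-1} · (x - mu):
  Sigma^{-1} · (x - mu) = (-0.3095, 0.1429).
  (x - mu)^T · [Sigma^{-1} · (x - mu)] = (-1)·(-0.3095) + (1)·(0.1429) = 0.4524.

Step 4 — take square root: d = √(0.4524) ≈ 0.6726.

d(x, mu) = √(0.4524) ≈ 0.6726


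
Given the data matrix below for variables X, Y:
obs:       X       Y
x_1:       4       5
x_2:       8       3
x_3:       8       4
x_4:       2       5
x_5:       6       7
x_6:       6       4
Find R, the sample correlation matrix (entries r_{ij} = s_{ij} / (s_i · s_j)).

Step 1 — column means:
  mean(X) = (4 + 8 + 8 + 2 + 6 + 6) / 6 = 34/6 = 5.6667
  mean(Y) = (5 + 3 + 4 + 5 + 7 + 4) / 6 = 28/6 = 4.6667

Step 2 — sample variances and covariances s[i,j] = (1/(n-1)) · Σ_k (x_{k,i} - mean_i) · (x_{k,j} - mean_j), with n-1 = 5:
  s[X,X] = ((-1.6667)·(-1.6667) + (2.3333)·(2.3333) + (2.3333)·(2.3333) + (-3.6667)·(-3.6667) + (0.3333)·(0.3333) + (0.3333)·(0.3333)) / 5 = 27.3333/5 = 5.4667
  s[X,Y] = ((-1.6667)·(0.3333) + (2.3333)·(-1.6667) + (2.3333)·(-0.6667) + (-3.6667)·(0.3333) + (0.3333)·(2.3333) + (0.3333)·(-0.6667)) / 5 = -6.6667/5 = -1.3333
  s[Y,Y] = ((0.3333)·(0.3333) + (-1.6667)·(-1.6667) + (-0.6667)·(-0.6667) + (0.3333)·(0.3333) + (2.3333)·(2.3333) + (-0.6667)·(-0.6667)) / 5 = 9.3333/5 = 1.8667
  Sample standard deviations s_i = √(s[i,i]):
  s(X) = √(5.4667) = 2.3381
  s(Y) = √(1.8667) = 1.3663

Step 3 — r_{ij} = s_{ij} / (s_i · s_j):
  r[X,X] = 1 (diagonal).
  r[X,Y] = -1.3333 / (2.3381 · 1.3663) = -1.3333 / 3.1944 = -0.4174
  r[Y,Y] = 1 (diagonal).

R is symmetric with unit diagonal. Assembling:

R = [[1, -0.4174],
 [-0.4174, 1]]


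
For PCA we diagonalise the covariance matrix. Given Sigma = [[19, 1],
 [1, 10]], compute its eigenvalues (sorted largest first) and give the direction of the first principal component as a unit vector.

Step 1 — characteristic polynomial of 2×2 Sigma:
  det(Sigma - λI) = λ² - trace · λ + det = 0.
  trace = 19 + 10 = 29, det = 19·10 - (1)² = 189.
Step 2 — discriminant:
  Δ = trace² - 4·det = 841 - 756 = 85.
Step 3 — eigenvalues:
  λ = (trace ± √Δ)/2 = (29 ± 9.2195)/2,
  λ_1 = 19.1098,  λ_2 = 9.8902.

Step 4 — unit eigenvector for λ_1: solve (Sigma - λ_1 I)v = 0. First row:
  (19 - 19.1098)·v_x + (1)·v_y = 0, i.e. (-0.1098)·v_x + (1)·v_y = 0,
  so v ∝ (b, λ_1 - a) = (1, 0.1098) = u.
  ||u|| = √((1)² + (0.1098)²) = √(1.012) ≈ 1.006,
  v_1 = u/||u|| ≈ (0.994, 0.1091) (||v_1|| = 1).

λ_1 = 19.1098,  λ_2 = 9.8902;  v_1 ≈ (0.994, 0.1091)


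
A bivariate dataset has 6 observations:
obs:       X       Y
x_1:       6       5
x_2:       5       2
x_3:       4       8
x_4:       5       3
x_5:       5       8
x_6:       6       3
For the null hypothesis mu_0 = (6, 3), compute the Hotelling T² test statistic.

Step 1 — sample mean vector:
  mean(X) = (6 + 5 + 4 + 5 + 5 + 6) / 6 = 31/6 = 5.1667
  mean(Y) = (5 + 2 + 8 + 3 + 8 + 3) / 6 = 29/6 = 4.8333
  x̄ = (5.1667, 4.8333),  deviation x̄ - mu_0 = (5.1667, 4.8333) - (6, 3) = (-0.8333, 1.8333).

Step 2 — sample covariance matrix, S[i,j] = (1/(n-1)) · Σ_k (x_{k,i} - mean_i) · (x_{k,j} - mean_j), divisor n-1 = 5:
  S[X,X] = ((0.8333)·(0.8333) + (-0.1667)·(-0.1667) + (-1.1667)·(-1.1667) + (-0.1667)·(-0.1667) + (-0.1667)·(-0.1667) + (0.8333)·(0.8333)) / 5 = 2.8333/5 = 0.5667
  S[X,Y] = ((0.8333)·(0.1667) + (-0.1667)·(-2.8333) + (-1.1667)·(3.1667) + (-0.1667)·(-1.8333) + (-0.1667)·(3.1667) + (0.8333)·(-1.8333)) / 5 = -4.8333/5 = -0.9667
  S[Y,Y] = ((0.1667)·(0.1667) + (-2.8333)·(-2.8333) + (3.1667)·(3.1667) + (-1.8333)·(-1.8333) + (3.1667)·(3.1667) + (-1.8333)·(-1.8333)) / 5 = 34.8333/5 = 6.9667
  S = [[0.5667, -0.9667],
 [-0.9667, 6.9667]].

Step 3 — invert S. det(S) = 0.5667·6.9667 - (-0.9667)² = 3.0133.
  S^{-1} = (1/det) · [[d, -b], [-b, a]] = [[2.3119, 0.3208],
 [0.3208, 0.1881]].

Step 4 — quadratic form (x̄ - mu_0)^T · S^{-1} · (x̄ - mu_0):
  S^{-1} · (x̄ - mu_0) = (-1.3385, 0.0774),
  (x̄ - mu_0)^T · [...] = (-0.8333)·(-1.3385) + (1.8333)·(0.0774) = 1.2574.

Step 5 — scale by n: T² = 6 · 1.2574 = 7.5442.

T² ≈ 7.5442


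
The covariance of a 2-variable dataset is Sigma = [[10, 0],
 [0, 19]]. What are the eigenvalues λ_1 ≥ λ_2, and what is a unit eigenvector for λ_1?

Step 1 — characteristic polynomial of 2×2 Sigma:
  det(Sigma - λI) = λ² - trace · λ + det = 0.
  trace = 10 + 19 = 29, det = 10·19 - (0)² = 190.
Step 2 — discriminant:
  Δ = trace² - 4·det = 841 - 760 = 81.
Step 3 — eigenvalues:
  λ = (trace ± √Δ)/2 = (29 ± 9)/2,
  λ_1 = 19,  λ_2 = 10.

Step 4 — unit eigenvector for λ_1: Sigma is diagonal, so its eigenvectors are the coordinate axes. λ_1 = 19 is the diagonal entry on the second coordinate axis, hence
  v_1 = (0, 1) (||v_1|| = 1).

λ_1 = 19,  λ_2 = 10;  v_1 ≈ (0, 1)


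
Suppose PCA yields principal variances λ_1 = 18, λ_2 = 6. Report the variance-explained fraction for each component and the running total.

Step 1 — total variance = trace(Sigma) = Σ λ_i = 18 + 6 = 24.

Step 2 — fraction explained by component i = λ_i / Σ λ:
  PC1: 18/24 = 0.75
  PC2: 6/24 = 0.25

Step 3 — cumulative fraction after k components = (λ_1 + ... + λ_k) / Σ λ:
  k = 1: 18/24 = 0.75
  k = 2: (18 + 6)/24 = 24/24 = 1

Summary (fraction, with percent):

explained: PC1 0.75 (75%), PC2 0.25 (25%);  cumulative: 0.75, 1


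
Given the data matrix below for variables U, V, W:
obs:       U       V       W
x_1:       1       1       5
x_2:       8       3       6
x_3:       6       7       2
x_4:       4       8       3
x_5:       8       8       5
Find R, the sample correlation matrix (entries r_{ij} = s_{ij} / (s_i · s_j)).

Step 1 — column means:
  mean(U) = (1 + 8 + 6 + 4 + 8) / 5 = 27/5 = 5.4
  mean(V) = (1 + 3 + 7 + 8 + 8) / 5 = 27/5 = 5.4
  mean(W) = (5 + 6 + 2 + 3 + 5) / 5 = 21/5 = 4.2

Step 2 — sample variances and covariances s[i,j] = (1/(n-1)) · Σ_k (x_{k,i} - mean_i) · (x_{k,j} - mean_j), with n-1 = 4:
  s[U,U] = ((-4.4)·(-4.4) + (2.6)·(2.6) + (0.6)·(0.6) + (-1.4)·(-1.4) + (2.6)·(2.6)) / 4 = 35.2/4 = 8.8
  s[U,V] = ((-4.4)·(-4.4) + (2.6)·(-2.4) + (0.6)·(1.6) + (-1.4)·(2.6) + (2.6)·(2.6)) / 4 = 17.2/4 = 4.3
  s[U,W] = ((-4.4)·(0.8) + (2.6)·(1.8) + (0.6)·(-2.2) + (-1.4)·(-1.2) + (2.6)·(0.8)) / 4 = 3.6/4 = 0.9
  s[V,V] = ((-4.4)·(-4.4) + (-2.4)·(-2.4) + (1.6)·(1.6) + (2.6)·(2.6) + (2.6)·(2.6)) / 4 = 41.2/4 = 10.3
  s[V,W] = ((-4.4)·(0.8) + (-2.4)·(1.8) + (1.6)·(-2.2) + (2.6)·(-1.2) + (2.6)·(0.8)) / 4 = -12.4/4 = -3.1
  s[W,W] = ((0.8)·(0.8) + (1.8)·(1.8) + (-2.2)·(-2.2) + (-1.2)·(-1.2) + (0.8)·(0.8)) / 4 = 10.8/4 = 2.7
  Sample standard deviations s_i = √(s[i,i]):
  s(U) = √(8.8) = 2.9665
  s(V) = √(10.3) = 3.2094
  s(W) = √(2.7) = 1.6432

Step 3 — r_{ij} = s_{ij} / (s_i · s_j):
  r[U,U] = 1 (diagonal).
  r[U,V] = 4.3 / (2.9665 · 3.2094) = 4.3 / 9.5205 = 0.4517
  r[U,W] = 0.9 / (2.9665 · 1.6432) = 0.9 / 4.8744 = 0.1846
  r[V,V] = 1 (diagonal).
  r[V,W] = -3.1 / (3.2094 · 1.6432) = -3.1 / 5.2735 = -0.5878
  r[W,W] = 1 (diagonal).

R is symmetric with unit diagonal. Assembling:

R = [[1, 0.4517, 0.1846],
 [0.4517, 1, -0.5878],
 [0.1846, -0.5878, 1]]


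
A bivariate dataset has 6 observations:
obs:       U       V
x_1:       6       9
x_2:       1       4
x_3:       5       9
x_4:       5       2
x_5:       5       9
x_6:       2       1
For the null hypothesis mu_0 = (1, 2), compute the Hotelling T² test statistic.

Step 1 — sample mean vector:
  mean(U) = (6 + 1 + 5 + 5 + 5 + 2) / 6 = 24/6 = 4
  mean(V) = (9 + 4 + 9 + 2 + 9 + 1) / 6 = 34/6 = 5.6667
  x̄ = (4, 5.6667),  deviation x̄ - mu_0 = (4, 5.6667) - (1, 2) = (3, 3.6667).

Step 2 — sample covariance matrix, S[i,j] = (1/(n-1)) · Σ_k (x_{k,i} - mean_i) · (x_{k,j} - mean_j), divisor n-1 = 5:
  S[U,U] = ((2)·(2) + (-3)·(-3) + (1)·(1) + (1)·(1) + (1)·(1) + (-2)·(-2)) / 5 = 20/5 = 4
  S[U,V] = ((2)·(3.3333) + (-3)·(-1.6667) + (1)·(3.3333) + (1)·(-3.6667) + (1)·(3.3333) + (-2)·(-4.6667)) / 5 = 24/5 = 4.8
  S[V,V] = ((3.3333)·(3.3333) + (-1.6667)·(-1.6667) + (3.3333)·(3.3333) + (-3.6667)·(-3.6667) + (3.3333)·(3.3333) + (-4.6667)·(-4.6667)) / 5 = 71.3333/5 = 14.2667
  S = [[4, 4.8],
 [4.8, 14.2667]].

Step 3 — invert S. det(S) = 4·14.2667 - (4.8)² = 34.0267.
  S^{-1} = (1/det) · [[d, -b], [-b, a]] = [[0.4193, -0.1411],
 [-0.1411, 0.1176]].

Step 4 — quadratic form (x̄ - mu_0)^T · S^{-1} · (x̄ - mu_0):
  S^{-1} · (x̄ - mu_0) = (0.7406, 0.0078),
  (x̄ - mu_0)^T · [...] = (3)·(0.7406) + (3.6667)·(0.0078) = 2.2505.

Step 5 — scale by n: T² = 6 · 2.2505 = 13.5031.

T² ≈ 13.5031


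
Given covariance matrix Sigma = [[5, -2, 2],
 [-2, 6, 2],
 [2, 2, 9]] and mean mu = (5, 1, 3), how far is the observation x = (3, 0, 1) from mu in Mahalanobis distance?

Step 1 — centre the observation: (x - mu) = (-2, -1, -2).

Step 2 — invert Sigma (cofactor / det for 3×3, or solve directly):
  Sigma^{-1} = [[0.2874, 0.1264, -0.092],
 [0.1264, 0.2356, -0.0805],
 [-0.092, -0.0805, 0.1494]].

Step 3 — form the quadratic (x - mu)^T · Sigma^{-1} · (x - mu):
  Sigma^{-1} · (x - mu) = (-0.5172, -0.3276, -0.0345).
  (x - mu)^T · [Sigma^{-1} · (x - mu)] = (-2)·(-0.5172) + (-1)·(-0.3276) + (-2)·(-0.0345) = 1.431.

Step 4 — take square root: d = √(1.431) ≈ 1.1963.

d(x, mu) = √(1.431) ≈ 1.1963


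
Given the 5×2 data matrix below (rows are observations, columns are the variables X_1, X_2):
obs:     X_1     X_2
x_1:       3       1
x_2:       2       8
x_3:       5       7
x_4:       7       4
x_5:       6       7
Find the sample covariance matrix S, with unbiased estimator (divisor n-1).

Step 1 — column means:
  mean(X_1) = (3 + 2 + 5 + 7 + 6) / 5 = 23/5 = 4.6
  mean(X_2) = (1 + 8 + 7 + 4 + 7) / 5 = 27/5 = 5.4

Step 2 — sample covariance S[i,j] = (1/(n-1)) · Σ_k (x_{k,i} - mean_i) · (x_{k,j} - mean_j), with n-1 = 4.
  S[X_1,X_1] = ((-1.6)·(-1.6) + (-2.6)·(-2.6) + (0.4)·(0.4) + (2.4)·(2.4) + (1.4)·(1.4)) / 4 = 17.2/4 = 4.3
  S[X_1,X_2] = ((-1.6)·(-4.4) + (-2.6)·(2.6) + (0.4)·(1.6) + (2.4)·(-1.4) + (1.4)·(1.6)) / 4 = -0.2/4 = -0.05
  S[X_2,X_2] = ((-4.4)·(-4.4) + (2.6)·(2.6) + (1.6)·(1.6) + (-1.4)·(-1.4) + (1.6)·(1.6)) / 4 = 33.2/4 = 8.3

S is symmetric (S[j,i] = S[i,j]). Assembling:

S = [[4.3, -0.05],
 [-0.05, 8.3]]


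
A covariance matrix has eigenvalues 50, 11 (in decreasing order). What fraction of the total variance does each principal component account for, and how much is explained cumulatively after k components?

Step 1 — total variance = trace(Sigma) = Σ λ_i = 50 + 11 = 61.

Step 2 — fraction explained by component i = λ_i / Σ λ:
  PC1: 50/61 = 0.8197
  PC2: 11/61 = 0.1803

Step 3 — cumulative fraction after k components = (λ_1 + ... + λ_k) / Σ λ:
  k = 1: 50/61 = 0.8197
  k = 2: (50 + 11)/61 = 61/61 = 1

Summary (fraction, with percent):

explained: PC1 0.8197 (81.97%), PC2 0.1803 (18.03%);  cumulative: 0.8197, 1


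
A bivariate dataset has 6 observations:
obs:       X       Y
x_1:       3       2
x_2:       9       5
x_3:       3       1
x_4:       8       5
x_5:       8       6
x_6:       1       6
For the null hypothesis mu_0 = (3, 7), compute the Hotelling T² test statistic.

Step 1 — sample mean vector:
  mean(X) = (3 + 9 + 3 + 8 + 8 + 1) / 6 = 32/6 = 5.3333
  mean(Y) = (2 + 5 + 1 + 5 + 6 + 6) / 6 = 25/6 = 4.1667
  x̄ = (5.3333, 4.1667),  deviation x̄ - mu_0 = (5.3333, 4.1667) - (3, 7) = (2.3333, -2.8333).

Step 2 — sample covariance matrix, S[i,j] = (1/(n-1)) · Σ_k (x_{k,i} - mean_i) · (x_{k,j} - mean_j), divisor n-1 = 5:
  S[X,X] = ((-2.3333)·(-2.3333) + (3.6667)·(3.6667) + (-2.3333)·(-2.3333) + (2.6667)·(2.6667) + (2.6667)·(2.6667) + (-4.3333)·(-4.3333)) / 5 = 57.3333/5 = 11.4667
  S[X,Y] = ((-2.3333)·(-2.1667) + (3.6667)·(0.8333) + (-2.3333)·(-3.1667) + (2.6667)·(0.8333) + (2.6667)·(1.8333) + (-4.3333)·(1.8333)) / 5 = 14.6667/5 = 2.9333
  S[Y,Y] = ((-2.1667)·(-2.1667) + (0.8333)·(0.8333) + (-3.1667)·(-3.1667) + (0.8333)·(0.8333) + (1.8333)·(1.8333) + (1.8333)·(1.8333)) / 5 = 22.8333/5 = 4.5667
  S = [[11.4667, 2.9333],
 [2.9333, 4.5667]].

Step 3 — invert S. det(S) = 11.4667·4.5667 - (2.9333)² = 43.76.
  S^{-1} = (1/det) · [[d, -b], [-b, a]] = [[0.1044, -0.067],
 [-0.067, 0.262]].

Step 4 — quadratic form (x̄ - mu_0)^T · S^{-1} · (x̄ - mu_0):
  S^{-1} · (x̄ - mu_0) = (0.4334, -0.8988),
  (x̄ - mu_0)^T · [...] = (2.3333)·(0.4334) + (-2.8333)·(-0.8988) = 3.558.

Step 5 — scale by n: T² = 6 · 3.558 = 21.3483.

T² ≈ 21.3483


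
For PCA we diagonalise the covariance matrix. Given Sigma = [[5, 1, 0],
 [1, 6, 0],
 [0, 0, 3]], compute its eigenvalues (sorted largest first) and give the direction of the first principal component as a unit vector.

Step 1 — characteristic polynomial p(λ) = det(λI - Sigma) = λ³ - tr·λ² + c_1·λ - det, where tr = trace, c_1 = sum of the principal 2×2 minors, det = det(Sigma):
  tr = 5 + 6 + 3 = 14,
  c_1 = (5·6 - (1)²) + (5·3 - (0)²) + (6·3 - (0)²) = 29 + 15 + 18 = 62,
  det = 5·(6·3 - (0)²) - (1)·((1)·3 - (0)·(0)) + (0)·((1)·(0) - 6·(0)) = 5·(18) - (1)·(3) + (0)·(0) = 87.
  So p(λ) = λ³ - 14λ² + 62λ - 87.
Step 2 — look for an integer root (rational root theorem: any rational root is an integer divisor of 87). Testing λ = 3:
  p(3) = 27 - 126 + 186 - 87 = 0  ✓
  Dividing out (λ - 3): p(λ) = (λ - 3)(λ² - 11λ + 29).
Step 3 — remaining eigenvalues from the quadratic λ² - 11λ + 29 = 0:
  Δ = 11² - 4·29 = 121 - 116 = 5,  λ = (11 ± √5)/2 = (11 ± 2.2361)/2 ≈ 6.618 or 4.382.
  Sorted: λ_1 = 6.618,  λ_2 = 4.382,  λ_3 = 3  (check: sum = 14 = tr ✓).

Step 4 — unit eigenvector for λ_1 ≈ 6.618: v spans the null space of (Sigma - λ_1 I), whose rows are
  r_1 = (-1.618, 1, 0),  r_2 = (1, -0.618, 0),  r_3 = (0, 0, -3.618).
  v is orthogonal to every row, so take v ∝ r_1 × r_3 = ((1)·(-3.618) - (0)·(0), (0)·(0) - (-1.618)·(-3.618), (-1.618)·(0) - (1)·(0)) ≈ (-3.618, -5.8541, 0).
  Rescale (multiply by -1 so the first nonzero entry is positive): u = (3.618, 5.8541, 0).
  ||u|| = √((3.618)² + (5.8541)² + (0)²) = √(47.3607) ≈ 6.8819,  v_1 = u/||u|| ≈ (0.5257, 0.8507, 0) (||v_1|| = 1).

λ_1 = 6.618,  λ_2 = 4.382,  λ_3 = 3;  v_1 ≈ (0.5257, 0.8507, 0)


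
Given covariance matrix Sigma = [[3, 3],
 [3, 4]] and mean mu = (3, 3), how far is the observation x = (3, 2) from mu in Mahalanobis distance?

Step 1 — centre the observation: (x - mu) = (0, -1).

Step 2 — invert Sigma. det(Sigma) = 3·4 - (3)² = 3.
  Sigma^{-1} = (1/det) · [[d, -b], [-b, a]] = [[1.3333, -1],
 [-1, 1]].

Step 3 — form the quadratic (x - mu)^T · Sigma^{-1} · (x - mu):
  Sigma^{-1} · (x - mu) = (1, -1).
  (x - mu)^T · [Sigma^{-1} · (x - mu)] = (0)·(1) + (-1)·(-1) = 1.

Step 4 — take square root: d = √(1) ≈ 1.

d(x, mu) = √(1) ≈ 1


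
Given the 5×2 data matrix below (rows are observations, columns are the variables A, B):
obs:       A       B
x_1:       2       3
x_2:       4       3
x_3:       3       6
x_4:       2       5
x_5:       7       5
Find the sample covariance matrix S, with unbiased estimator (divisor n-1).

Step 1 — column means:
  mean(A) = (2 + 4 + 3 + 2 + 7) / 5 = 18/5 = 3.6
  mean(B) = (3 + 3 + 6 + 5 + 5) / 5 = 22/5 = 4.4

Step 2 — sample covariance S[i,j] = (1/(n-1)) · Σ_k (x_{k,i} - mean_i) · (x_{k,j} - mean_j), with n-1 = 4.
  S[A,A] = ((-1.6)·(-1.6) + (0.4)·(0.4) + (-0.6)·(-0.6) + (-1.6)·(-1.6) + (3.4)·(3.4)) / 4 = 17.2/4 = 4.3
  S[A,B] = ((-1.6)·(-1.4) + (0.4)·(-1.4) + (-0.6)·(1.6) + (-1.6)·(0.6) + (3.4)·(0.6)) / 4 = 1.8/4 = 0.45
  S[B,B] = ((-1.4)·(-1.4) + (-1.4)·(-1.4) + (1.6)·(1.6) + (0.6)·(0.6) + (0.6)·(0.6)) / 4 = 7.2/4 = 1.8

S is symmetric (S[j,i] = S[i,j]). Assembling:

S = [[4.3, 0.45],
 [0.45, 1.8]]


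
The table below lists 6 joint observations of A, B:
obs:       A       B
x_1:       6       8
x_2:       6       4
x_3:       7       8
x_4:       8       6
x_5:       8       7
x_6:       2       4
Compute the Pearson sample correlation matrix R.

Step 1 — column means:
  mean(A) = (6 + 6 + 7 + 8 + 8 + 2) / 6 = 37/6 = 6.1667
  mean(B) = (8 + 4 + 8 + 6 + 7 + 4) / 6 = 37/6 = 6.1667

Step 2 — sample variances and covariances s[i,j] = (1/(n-1)) · Σ_k (x_{k,i} - mean_i) · (x_{k,j} - mean_j), with n-1 = 5:
  s[A,A] = ((-0.1667)·(-0.1667) + (-0.1667)·(-0.1667) + (0.8333)·(0.8333) + (1.8333)·(1.8333) + (1.8333)·(1.8333) + (-4.1667)·(-4.1667)) / 5 = 24.8333/5 = 4.9667
  s[A,B] = ((-0.1667)·(1.8333) + (-0.1667)·(-2.1667) + (0.8333)·(1.8333) + (1.8333)·(-0.1667) + (1.8333)·(0.8333) + (-4.1667)·(-2.1667)) / 5 = 11.8333/5 = 2.3667
  s[B,B] = ((1.8333)·(1.8333) + (-2.1667)·(-2.1667) + (1.8333)·(1.8333) + (-0.1667)·(-0.1667) + (0.8333)·(0.8333) + (-2.1667)·(-2.1667)) / 5 = 16.8333/5 = 3.3667
  Sample standard deviations s_i = √(s[i,i]):
  s(A) = √(4.9667) = 2.2286
  s(B) = √(3.3667) = 1.8348

Step 3 — r_{ij} = s_{ij} / (s_i · s_j):
  r[A,A] = 1 (diagonal).
  r[A,B] = 2.3667 / (2.2286 · 1.8348) = 2.3667 / 4.0891 = 0.5788
  r[B,B] = 1 (diagonal).

R is symmetric with unit diagonal. Assembling:

R = [[1, 0.5788],
 [0.5788, 1]]


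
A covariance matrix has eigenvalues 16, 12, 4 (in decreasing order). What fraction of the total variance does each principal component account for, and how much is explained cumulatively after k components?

Step 1 — total variance = trace(Sigma) = Σ λ_i = 16 + 12 + 4 = 32.

Step 2 — fraction explained by component i = λ_i / Σ λ:
  PC1: 16/32 = 0.5
  PC2: 12/32 = 0.375
  PC3: 4/32 = 0.125

Step 3 — cumulative fraction after k components = (λ_1 + ... + λ_k) / Σ λ:
  k = 1: 16/32 = 0.5
  k = 2: (16 + 12)/32 = 28/32 = 0.875
  k = 3: (16 + 12 + 4)/32 = 32/32 = 1

Summary (fraction, with percent):

explained: PC1 0.5 (50%), PC2 0.375 (37.5%), PC3 0.125 (12.5%);  cumulative: 0.5, 0.875, 1


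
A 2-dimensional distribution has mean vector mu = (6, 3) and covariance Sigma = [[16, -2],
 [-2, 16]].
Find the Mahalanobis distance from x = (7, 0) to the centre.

Step 1 — centre the observation: (x - mu) = (1, -3).

Step 2 — invert Sigma. det(Sigma) = 16·16 - (-2)² = 252.
  Sigma^{-1} = (1/det) · [[d, -b], [-b, a]] = [[0.0635, 0.0079],
 [0.0079, 0.0635]].

Step 3 — form the quadratic (x - mu)^T · Sigma^{-1} · (x - mu):
  Sigma^{-1} · (x - mu) = (0.0397, -0.1825).
  (x - mu)^T · [Sigma^{-1} · (x - mu)] = (1)·(0.0397) + (-3)·(-0.1825) = 0.5873.

Step 4 — take square root: d = √(0.5873) ≈ 0.7664.

d(x, mu) = √(0.5873) ≈ 0.7664


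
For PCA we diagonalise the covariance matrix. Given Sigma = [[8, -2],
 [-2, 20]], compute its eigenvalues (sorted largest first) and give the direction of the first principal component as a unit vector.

Step 1 — characteristic polynomial of 2×2 Sigma:
  det(Sigma - λI) = λ² - trace · λ + det = 0.
  trace = 8 + 20 = 28, det = 8·20 - (-2)² = 156.
Step 2 — discriminant:
  Δ = trace² - 4·det = 784 - 624 = 160.
Step 3 — eigenvalues:
  λ = (trace ± √Δ)/2 = (28 ± 12.6491)/2,
  λ_1 = 20.3246,  λ_2 = 7.6754.

Step 4 — unit eigenvector for λ_1: solve (Sigma - λ_1 I)v = 0. First row:
  (8 - 20.3246)·v_x + (-2)·v_y = 0, i.e. (-12.3246)·v_x + (-2)·v_y = 0,
  so v ∝ (b, λ_1 - a) = (-2, 12.3246); multiply by -1 so the first entry is positive: u = (2, -12.3246).
  ||u|| = √((2)² + (-12.3246)²) = √(155.8947) ≈ 12.4858,
  v_1 = u/||u|| ≈ (0.1602, -0.9871) (||v_1|| = 1).

λ_1 = 20.3246,  λ_2 = 7.6754;  v_1 ≈ (0.1602, -0.9871)


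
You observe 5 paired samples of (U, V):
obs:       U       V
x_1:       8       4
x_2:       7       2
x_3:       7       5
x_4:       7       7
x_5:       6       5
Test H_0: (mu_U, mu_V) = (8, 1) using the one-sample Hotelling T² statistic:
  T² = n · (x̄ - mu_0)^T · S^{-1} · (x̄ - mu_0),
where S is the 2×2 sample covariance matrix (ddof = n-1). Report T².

Step 1 — sample mean vector:
  mean(U) = (8 + 7 + 7 + 7 + 6) / 5 = 35/5 = 7
  mean(V) = (4 + 2 + 5 + 7 + 5) / 5 = 23/5 = 4.6
  x̄ = (7, 4.6),  deviation x̄ - mu_0 = (7, 4.6) - (8, 1) = (-1, 3.6).

Step 2 — sample covariance matrix, S[i,j] = (1/(n-1)) · Σ_k (x_{k,i} - mean_i) · (x_{k,j} - mean_j), divisor n-1 = 4:
  S[U,U] = ((1)·(1) + (0)·(0) + (0)·(0) + (0)·(0) + (-1)·(-1)) / 4 = 2/4 = 0.5
  S[U,V] = ((1)·(-0.6) + (0)·(-2.6) + (0)·(0.4) + (0)·(2.4) + (-1)·(0.4)) / 4 = -1/4 = -0.25
  S[V,V] = ((-0.6)·(-0.6) + (-2.6)·(-2.6) + (0.4)·(0.4) + (2.4)·(2.4) + (0.4)·(0.4)) / 4 = 13.2/4 = 3.3
  S = [[0.5, -0.25],
 [-0.25, 3.3]].

Step 3 — invert S. det(S) = 0.5·3.3 - (-0.25)² = 1.5875.
  S^{-1} = (1/det) · [[d, -b], [-b, a]] = [[2.0787, 0.1575],
 [0.1575, 0.315]].

Step 4 — quadratic form (x̄ - mu_0)^T · S^{-1} · (x̄ - mu_0):
  S^{-1} · (x̄ - mu_0) = (-1.5118, 0.9764),
  (x̄ - mu_0)^T · [...] = (-1)·(-1.5118) + (3.6)·(0.9764) = 5.0268.

Step 5 — scale by n: T² = 5 · 5.0268 = 25.1339.

T² ≈ 25.1339
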